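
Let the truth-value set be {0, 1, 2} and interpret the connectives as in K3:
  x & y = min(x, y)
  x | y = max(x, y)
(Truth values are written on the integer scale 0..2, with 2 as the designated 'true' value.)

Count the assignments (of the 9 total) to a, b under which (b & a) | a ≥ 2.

3

a = 0, b = 0 ↦ 0  <
a = 0, b = 1 ↦ 0  <
a = 0, b = 2 ↦ 0  <
a = 1, b = 0 ↦ 1  <
a = 1, b = 1 ↦ 1  <
a = 1, b = 2 ↦ 1  <
a = 2, b = 0 ↦ 2  ≥
a = 2, b = 1 ↦ 2  ≥
a = 2, b = 2 ↦ 2  ≥
So 3 of the 9 assignments meet the threshold.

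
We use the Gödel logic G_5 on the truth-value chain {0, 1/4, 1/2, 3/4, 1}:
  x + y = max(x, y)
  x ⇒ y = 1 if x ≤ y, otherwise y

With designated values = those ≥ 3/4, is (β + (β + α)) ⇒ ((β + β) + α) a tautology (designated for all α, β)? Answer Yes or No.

At α = 1/2, β = 1, for instance:
β + α = 1 + 1/2 = 1
β + (β + α) = 1 + 1 = 1
β + β = 1 + 1 = 1
(β + β) + α = 1 + 1/2 = 1
(β + (β + α)) ⇒ ((β + β) + α) = 1 ⇒ 1 = 1
and checking the remaining 24 assignments likewise gives ≥ 3/4 in every case.

Yes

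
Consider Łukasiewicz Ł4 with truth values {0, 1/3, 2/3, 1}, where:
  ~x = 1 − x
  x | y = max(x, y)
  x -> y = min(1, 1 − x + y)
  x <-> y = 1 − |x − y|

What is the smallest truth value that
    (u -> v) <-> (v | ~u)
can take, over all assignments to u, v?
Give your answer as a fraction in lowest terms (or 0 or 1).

2/3

Take u = 1/3, v = 1/3:
u -> v = 1/3 -> 1/3 = 1
~u = ~1/3 = 2/3
v | ~u = 1/3 | 2/3 = 2/3
(u -> v) <-> (v | ~u) = 1 <-> 2/3 = 2/3
No assignment yields a value below 2/3, so this is the minimum.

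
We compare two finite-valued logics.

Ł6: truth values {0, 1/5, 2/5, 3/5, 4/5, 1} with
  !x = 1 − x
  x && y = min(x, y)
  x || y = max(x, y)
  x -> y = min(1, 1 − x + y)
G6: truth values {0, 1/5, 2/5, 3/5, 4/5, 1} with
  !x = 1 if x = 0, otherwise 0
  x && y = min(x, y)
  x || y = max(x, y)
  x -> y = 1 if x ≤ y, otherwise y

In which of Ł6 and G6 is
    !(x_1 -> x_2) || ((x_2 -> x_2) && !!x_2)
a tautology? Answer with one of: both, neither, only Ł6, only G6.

neither

In Ł6: at x_1 = 0, x_2 = 0 the value is 0 — not a tautology.
In G6: at x_1 = 0, x_2 = 0 the value is 0 — not a tautology.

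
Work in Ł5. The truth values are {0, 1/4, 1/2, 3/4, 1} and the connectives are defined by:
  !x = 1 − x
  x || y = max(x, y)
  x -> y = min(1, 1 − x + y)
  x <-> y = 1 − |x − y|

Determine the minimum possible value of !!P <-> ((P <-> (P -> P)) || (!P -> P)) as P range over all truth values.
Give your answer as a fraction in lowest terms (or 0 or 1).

Take P = 1/2:
!P = !1/2 = 1/2
!!P = !1/2 = 1/2
P -> P = 1/2 -> 1/2 = 1
P <-> (P -> P) = 1/2 <-> 1 = 1/2
!P = !1/2 = 1/2
!P -> P = 1/2 -> 1/2 = 1
(P <-> (P -> P)) || (!P -> P) = 1/2 || 1 = 1
!!P <-> ((P <-> (P -> P)) || (!P -> P)) = 1/2 <-> 1 = 1/2
No assignment yields a value below 1/2, so this is the minimum.

1/2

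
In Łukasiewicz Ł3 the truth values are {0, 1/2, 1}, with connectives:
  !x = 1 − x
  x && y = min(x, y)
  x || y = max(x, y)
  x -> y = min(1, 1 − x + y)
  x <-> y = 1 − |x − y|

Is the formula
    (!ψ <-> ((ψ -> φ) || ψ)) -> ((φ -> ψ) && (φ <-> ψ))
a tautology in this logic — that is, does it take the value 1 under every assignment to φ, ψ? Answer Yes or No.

Counterexample: take φ = 0, ψ = 1/2.
!ψ = !1/2 = 1/2
ψ -> φ = 1/2 -> 0 = 1/2
(ψ -> φ) || ψ = 1/2 || 1/2 = 1/2
!ψ <-> ((ψ -> φ) || ψ) = 1/2 <-> 1/2 = 1
φ -> ψ = 0 -> 1/2 = 1
φ <-> ψ = 0 <-> 1/2 = 1/2
(φ -> ψ) && (φ <-> ψ) = 1 && 1/2 = 1/2
(!ψ <-> ((ψ -> φ) || ψ)) -> ((φ -> ψ) && (φ <-> ψ)) = 1 -> 1/2 = 1/2
This gives 1/2 ≠ 1.

No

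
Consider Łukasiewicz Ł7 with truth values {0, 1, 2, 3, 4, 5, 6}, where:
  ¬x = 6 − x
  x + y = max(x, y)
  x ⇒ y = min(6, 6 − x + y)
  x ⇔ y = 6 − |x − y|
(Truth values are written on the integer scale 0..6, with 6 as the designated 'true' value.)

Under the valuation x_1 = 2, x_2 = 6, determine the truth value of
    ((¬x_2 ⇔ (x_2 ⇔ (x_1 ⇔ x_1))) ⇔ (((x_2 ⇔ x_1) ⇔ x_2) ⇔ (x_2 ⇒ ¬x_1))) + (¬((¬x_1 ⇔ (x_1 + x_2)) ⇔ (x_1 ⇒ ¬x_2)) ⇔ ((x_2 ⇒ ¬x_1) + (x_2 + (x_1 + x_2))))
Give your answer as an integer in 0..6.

2

¬x_2 = ¬6 = 0
x_1 ⇔ x_1 = 2 ⇔ 2 = 6
x_2 ⇔ (x_1 ⇔ x_1) = 6 ⇔ 6 = 6
¬x_2 ⇔ (x_2 ⇔ (x_1 ⇔ x_1)) = 0 ⇔ 6 = 0
x_2 ⇔ x_1 = 6 ⇔ 2 = 2
(x_2 ⇔ x_1) ⇔ x_2 = 2 ⇔ 6 = 2
¬x_1 = ¬2 = 4
x_2 ⇒ ¬x_1 = 6 ⇒ 4 = 4
((x_2 ⇔ x_1) ⇔ x_2) ⇔ (x_2 ⇒ ¬x_1) = 2 ⇔ 4 = 4
(¬x_2 ⇔ (x_2 ⇔ (x_1 ⇔ x_1))) ⇔ (((x_2 ⇔ x_1) ⇔ x_2) ⇔ (x_2 ⇒ ¬x_1)) = 0 ⇔ 4 = 2
¬x_1 = ¬2 = 4
x_1 + x_2 = 2 + 6 = 6
¬x_1 ⇔ (x_1 + x_2) = 4 ⇔ 6 = 4
¬x_2 = ¬6 = 0
x_1 ⇒ ¬x_2 = 2 ⇒ 0 = 4
(¬x_1 ⇔ (x_1 + x_2)) ⇔ (x_1 ⇒ ¬x_2) = 4 ⇔ 4 = 6
¬((¬x_1 ⇔ (x_1 + x_2)) ⇔ (x_1 ⇒ ¬x_2)) = ¬6 = 0
¬x_1 = ¬2 = 4
x_2 ⇒ ¬x_1 = 6 ⇒ 4 = 4
x_1 + x_2 = 2 + 6 = 6
x_2 + (x_1 + x_2) = 6 + 6 = 6
(x_2 ⇒ ¬x_1) + (x_2 + (x_1 + x_2)) = 4 + 6 = 6
¬((¬x_1 ⇔ (x_1 + x_2)) ⇔ (x_1 ⇒ ¬x_2)) ⇔ ((x_2 ⇒ ¬x_1) + (x_2 + (x_1 + x_2))) = 0 ⇔ 6 = 0
((¬x_2 ⇔ (x_2 ⇔ (x_1 ⇔ x_1))) ⇔ (((x_2 ⇔ x_1) ⇔ x_2) ⇔ (x_2 ⇒ ¬x_1))) + (¬((¬x_1 ⇔ (x_1 + x_2)) ⇔ (x_1 ⇒ ¬x_2)) ⇔ ((x_2 ⇒ ¬x_1) + (x_2 + (x_1 + x_2)))) = 2 + 0 = 2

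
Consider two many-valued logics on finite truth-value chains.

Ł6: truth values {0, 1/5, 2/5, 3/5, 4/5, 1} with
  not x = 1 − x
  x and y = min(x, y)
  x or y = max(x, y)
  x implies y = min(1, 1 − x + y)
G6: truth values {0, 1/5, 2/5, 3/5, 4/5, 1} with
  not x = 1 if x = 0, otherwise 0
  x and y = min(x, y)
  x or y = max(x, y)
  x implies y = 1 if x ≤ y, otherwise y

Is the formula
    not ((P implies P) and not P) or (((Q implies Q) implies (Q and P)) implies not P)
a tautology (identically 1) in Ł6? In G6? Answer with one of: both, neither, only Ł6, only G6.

only G6

In Ł6: at P = 3/5, Q = 3/5 the value is 4/5 — not a tautology.
In G6: every assignment gives 1 — tautology.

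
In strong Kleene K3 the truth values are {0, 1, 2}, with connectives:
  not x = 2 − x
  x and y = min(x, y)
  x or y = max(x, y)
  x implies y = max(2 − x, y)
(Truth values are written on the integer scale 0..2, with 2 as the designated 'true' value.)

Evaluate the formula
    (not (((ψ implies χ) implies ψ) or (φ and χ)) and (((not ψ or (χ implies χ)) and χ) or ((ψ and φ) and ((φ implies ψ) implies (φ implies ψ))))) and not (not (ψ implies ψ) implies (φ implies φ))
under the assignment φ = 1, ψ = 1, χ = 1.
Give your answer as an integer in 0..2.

1

ψ implies χ = 1 implies 1 = 1
(ψ implies χ) implies ψ = 1 implies 1 = 1
φ and χ = 1 and 1 = 1
((ψ implies χ) implies ψ) or (φ and χ) = 1 or 1 = 1
not (((ψ implies χ) implies ψ) or (φ and χ)) = not 1 = 1
not ψ = not 1 = 1
χ implies χ = 1 implies 1 = 1
not ψ or (χ implies χ) = 1 or 1 = 1
(not ψ or (χ implies χ)) and χ = 1 and 1 = 1
ψ and φ = 1 and 1 = 1
φ implies ψ = 1 implies 1 = 1
φ implies ψ = 1 implies 1 = 1
(φ implies ψ) implies (φ implies ψ) = 1 implies 1 = 1
(ψ and φ) and ((φ implies ψ) implies (φ implies ψ)) = 1 and 1 = 1
((not ψ or (χ implies χ)) and χ) or ((ψ and φ) and ((φ implies ψ) implies (φ implies ψ))) = 1 or 1 = 1
not (((ψ implies χ) implies ψ) or (φ and χ)) and (((not ψ or (χ implies χ)) and χ) or ((ψ and φ) and ((φ implies ψ) implies (φ implies ψ)))) = 1 and 1 = 1
ψ implies ψ = 1 implies 1 = 1
not (ψ implies ψ) = not 1 = 1
φ implies φ = 1 implies 1 = 1
not (ψ implies ψ) implies (φ implies φ) = 1 implies 1 = 1
not (not (ψ implies ψ) implies (φ implies φ)) = not 1 = 1
(not (((ψ implies χ) implies ψ) or (φ and χ)) and (((not ψ or (χ implies χ)) and χ) or ((ψ and φ) and ((φ implies ψ) implies (φ implies ψ))))) and not (not (ψ implies ψ) implies (φ implies φ)) = 1 and 1 = 1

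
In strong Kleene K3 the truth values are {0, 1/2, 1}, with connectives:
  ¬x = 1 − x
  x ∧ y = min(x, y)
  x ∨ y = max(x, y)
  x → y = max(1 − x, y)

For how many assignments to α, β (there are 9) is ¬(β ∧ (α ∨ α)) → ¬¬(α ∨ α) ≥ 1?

3

α = 0, β = 0 ↦ 0  <
α = 0, β = 1/2 ↦ 0  <
α = 0, β = 1 ↦ 0  <
α = 1/2, β = 0 ↦ 1/2  <
α = 1/2, β = 1/2 ↦ 1/2  <
α = 1/2, β = 1 ↦ 1/2  <
α = 1, β = 0 ↦ 1  ≥
α = 1, β = 1/2 ↦ 1  ≥
α = 1, β = 1 ↦ 1  ≥
So 3 of the 9 assignments meet the threshold.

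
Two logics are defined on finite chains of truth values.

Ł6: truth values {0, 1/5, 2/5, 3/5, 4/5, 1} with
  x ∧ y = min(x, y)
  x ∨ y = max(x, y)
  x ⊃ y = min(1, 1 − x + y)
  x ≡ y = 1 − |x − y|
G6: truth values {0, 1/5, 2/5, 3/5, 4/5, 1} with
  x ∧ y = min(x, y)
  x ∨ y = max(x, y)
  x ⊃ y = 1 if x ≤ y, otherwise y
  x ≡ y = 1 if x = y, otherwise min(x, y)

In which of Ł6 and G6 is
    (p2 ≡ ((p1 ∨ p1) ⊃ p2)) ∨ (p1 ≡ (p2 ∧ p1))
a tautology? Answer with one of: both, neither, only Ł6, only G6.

In Ł6: at p1 = 1/5, p2 = 0 the value is 4/5 — not a tautology.
In G6: every assignment gives 1 — tautology.

only G6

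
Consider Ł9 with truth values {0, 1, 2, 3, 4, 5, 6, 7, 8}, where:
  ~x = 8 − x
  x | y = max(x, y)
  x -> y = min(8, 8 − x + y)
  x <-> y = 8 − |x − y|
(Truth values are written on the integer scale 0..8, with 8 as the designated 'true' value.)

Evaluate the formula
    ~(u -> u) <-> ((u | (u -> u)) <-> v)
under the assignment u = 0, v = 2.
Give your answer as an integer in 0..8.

u -> u = 0 -> 0 = 8
~(u -> u) = ~8 = 0
u -> u = 0 -> 0 = 8
u | (u -> u) = 0 | 8 = 8
(u | (u -> u)) <-> v = 8 <-> 2 = 2
~(u -> u) <-> ((u | (u -> u)) <-> v) = 0 <-> 2 = 6

6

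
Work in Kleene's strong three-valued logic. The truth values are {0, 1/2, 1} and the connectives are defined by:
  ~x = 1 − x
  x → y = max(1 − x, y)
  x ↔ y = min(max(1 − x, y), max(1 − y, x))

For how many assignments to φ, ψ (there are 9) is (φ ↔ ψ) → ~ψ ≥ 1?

φ = 0, ψ = 0 ↦ 1  ≥
φ = 0, ψ = 1/2 ↦ 1/2  <
φ = 0, ψ = 1 ↦ 1  ≥
φ = 1/2, ψ = 0 ↦ 1  ≥
φ = 1/2, ψ = 1/2 ↦ 1/2  <
φ = 1/2, ψ = 1 ↦ 1/2  <
φ = 1, ψ = 0 ↦ 1  ≥
φ = 1, ψ = 1/2 ↦ 1/2  <
φ = 1, ψ = 1 ↦ 0  <
So 4 of the 9 assignments meet the threshold.

4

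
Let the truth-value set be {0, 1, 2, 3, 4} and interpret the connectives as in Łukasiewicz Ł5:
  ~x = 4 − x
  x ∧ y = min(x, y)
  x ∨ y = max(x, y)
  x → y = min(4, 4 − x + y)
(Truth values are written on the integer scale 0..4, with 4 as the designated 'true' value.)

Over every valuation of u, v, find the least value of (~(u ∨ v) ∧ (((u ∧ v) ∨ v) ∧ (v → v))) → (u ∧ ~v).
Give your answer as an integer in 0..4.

Take u = 0, v = 2:
u ∨ v = 0 ∨ 2 = 2
~(u ∨ v) = ~2 = 2
u ∧ v = 0 ∧ 2 = 0
(u ∧ v) ∨ v = 0 ∨ 2 = 2
v → v = 2 → 2 = 4
((u ∧ v) ∨ v) ∧ (v → v) = 2 ∧ 4 = 2
~(u ∨ v) ∧ (((u ∧ v) ∨ v) ∧ (v → v)) = 2 ∧ 2 = 2
~v = ~2 = 2
u ∧ ~v = 0 ∧ 2 = 0
(~(u ∨ v) ∧ (((u ∧ v) ∨ v) ∧ (v → v))) → (u ∧ ~v) = 2 → 0 = 2
No assignment yields a value below 2, so this is the minimum.

2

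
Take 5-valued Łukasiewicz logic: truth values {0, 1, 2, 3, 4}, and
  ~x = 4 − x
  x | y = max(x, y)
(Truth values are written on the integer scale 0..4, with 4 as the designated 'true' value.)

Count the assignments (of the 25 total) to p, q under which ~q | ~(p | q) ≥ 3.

value 4: 5 assignments (counts)
value 3: 5 assignments (counts)
value 2: 5 assignments
value 1: 5 assignments
value 0: 5 assignments
So 10 of the 25 assignments meet the threshold.

10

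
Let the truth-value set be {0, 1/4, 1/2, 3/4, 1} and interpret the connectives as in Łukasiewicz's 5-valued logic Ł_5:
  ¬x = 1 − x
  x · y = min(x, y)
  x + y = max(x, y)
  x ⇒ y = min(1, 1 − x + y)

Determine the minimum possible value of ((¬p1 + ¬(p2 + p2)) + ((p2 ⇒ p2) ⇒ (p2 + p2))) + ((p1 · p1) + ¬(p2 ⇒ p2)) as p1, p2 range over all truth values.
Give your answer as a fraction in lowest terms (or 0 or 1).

Take p1 = 1/2, p2 = 1/2:
¬p1 = ¬1/2 = 1/2
p2 + p2 = 1/2 + 1/2 = 1/2
¬(p2 + p2) = ¬1/2 = 1/2
¬p1 + ¬(p2 + p2) = 1/2 + 1/2 = 1/2
p2 ⇒ p2 = 1/2 ⇒ 1/2 = 1
p2 + p2 = 1/2 + 1/2 = 1/2
(p2 ⇒ p2) ⇒ (p2 + p2) = 1 ⇒ 1/2 = 1/2
(¬p1 + ¬(p2 + p2)) + ((p2 ⇒ p2) ⇒ (p2 + p2)) = 1/2 + 1/2 = 1/2
p1 · p1 = 1/2 · 1/2 = 1/2
p2 ⇒ p2 = 1/2 ⇒ 1/2 = 1
¬(p2 ⇒ p2) = ¬1 = 0
(p1 · p1) + ¬(p2 ⇒ p2) = 1/2 + 0 = 1/2
((¬p1 + ¬(p2 + p2)) + ((p2 ⇒ p2) ⇒ (p2 + p2))) + ((p1 · p1) + ¬(p2 ⇒ p2)) = 1/2 + 1/2 = 1/2
No assignment yields a value below 1/2, so this is the minimum.

1/2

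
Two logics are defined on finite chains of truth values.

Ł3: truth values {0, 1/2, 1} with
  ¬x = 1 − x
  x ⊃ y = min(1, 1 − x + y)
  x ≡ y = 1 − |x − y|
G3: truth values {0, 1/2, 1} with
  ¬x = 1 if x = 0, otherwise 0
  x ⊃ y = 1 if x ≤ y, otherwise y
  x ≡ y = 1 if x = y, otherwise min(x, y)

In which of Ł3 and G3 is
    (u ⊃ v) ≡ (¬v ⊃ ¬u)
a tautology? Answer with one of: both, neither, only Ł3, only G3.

In Ł3: every assignment gives 1 — tautology.
In G3: at u = 1, v = 1/2 the value is 1/2 — not a tautology.

only Ł3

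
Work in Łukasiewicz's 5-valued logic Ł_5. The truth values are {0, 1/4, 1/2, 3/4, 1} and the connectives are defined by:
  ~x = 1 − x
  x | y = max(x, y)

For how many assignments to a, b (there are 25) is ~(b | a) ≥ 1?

value 1: 1 assignment (counts)
value 3/4: 3 assignments
value 1/2: 5 assignments
value 1/4: 7 assignments
value 0: 9 assignments
So 1 of the 25 assignments meets the threshold.

1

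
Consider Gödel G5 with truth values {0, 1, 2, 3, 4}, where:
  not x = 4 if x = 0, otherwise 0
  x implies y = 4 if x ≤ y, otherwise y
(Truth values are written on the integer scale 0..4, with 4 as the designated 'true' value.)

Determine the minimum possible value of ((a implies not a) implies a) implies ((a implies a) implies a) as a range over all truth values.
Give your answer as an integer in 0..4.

1

Take a = 1:
not a = not 1 = 0
a implies not a = 1 implies 0 = 0
(a implies not a) implies a = 0 implies 1 = 4
a implies a = 1 implies 1 = 4
(a implies a) implies a = 4 implies 1 = 1
((a implies not a) implies a) implies ((a implies a) implies a) = 4 implies 1 = 1
No assignment yields a value below 1, so this is the minimum.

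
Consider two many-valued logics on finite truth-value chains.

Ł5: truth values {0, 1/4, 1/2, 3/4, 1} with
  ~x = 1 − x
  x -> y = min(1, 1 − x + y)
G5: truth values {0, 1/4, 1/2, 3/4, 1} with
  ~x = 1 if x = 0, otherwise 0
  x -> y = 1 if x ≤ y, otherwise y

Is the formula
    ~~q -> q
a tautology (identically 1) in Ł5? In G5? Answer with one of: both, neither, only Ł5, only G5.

In Ł5: every assignment gives 1 — tautology.
In G5: at q = 1/4 the value is 1/4 — not a tautology.

only Ł5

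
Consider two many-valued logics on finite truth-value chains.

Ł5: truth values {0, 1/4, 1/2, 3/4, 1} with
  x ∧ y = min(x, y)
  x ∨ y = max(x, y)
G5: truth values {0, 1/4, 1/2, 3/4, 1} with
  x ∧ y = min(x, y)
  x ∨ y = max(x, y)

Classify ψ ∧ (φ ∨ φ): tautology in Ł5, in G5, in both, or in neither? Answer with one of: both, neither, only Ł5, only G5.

In Ł5: at φ = 0, ψ = 0 the value is 0 — not a tautology.
In G5: at φ = 0, ψ = 0 the value is 0 — not a tautology.

neither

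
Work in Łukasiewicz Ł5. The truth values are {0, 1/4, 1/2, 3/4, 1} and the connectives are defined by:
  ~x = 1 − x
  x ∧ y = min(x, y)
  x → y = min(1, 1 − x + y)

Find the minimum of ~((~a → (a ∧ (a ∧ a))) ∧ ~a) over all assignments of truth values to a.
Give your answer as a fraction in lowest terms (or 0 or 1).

Take a = 1/4:
~a = ~1/4 = 3/4
a ∧ a = 1/4 ∧ 1/4 = 1/4
a ∧ (a ∧ a) = 1/4 ∧ 1/4 = 1/4
~a → (a ∧ (a ∧ a)) = 3/4 → 1/4 = 1/2
~a = ~1/4 = 3/4
(~a → (a ∧ (a ∧ a))) ∧ ~a = 1/2 ∧ 3/4 = 1/2
~((~a → (a ∧ (a ∧ a))) ∧ ~a) = ~1/2 = 1/2
No assignment yields a value below 1/2, so this is the minimum.

1/2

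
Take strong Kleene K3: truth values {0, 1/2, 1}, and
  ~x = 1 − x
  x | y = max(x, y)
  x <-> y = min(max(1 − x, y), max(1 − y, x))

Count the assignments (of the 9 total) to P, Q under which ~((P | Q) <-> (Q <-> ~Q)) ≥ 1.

4

P = 0, Q = 0 ↦ 0  <
P = 0, Q = 1/2 ↦ 1/2  <
P = 0, Q = 1 ↦ 1  ≥
P = 1/2, Q = 0 ↦ 1/2  <
P = 1/2, Q = 1/2 ↦ 1/2  <
P = 1/2, Q = 1 ↦ 1  ≥
P = 1, Q = 0 ↦ 1  ≥
P = 1, Q = 1/2 ↦ 1/2  <
P = 1, Q = 1 ↦ 1  ≥
So 4 of the 9 assignments meet the threshold.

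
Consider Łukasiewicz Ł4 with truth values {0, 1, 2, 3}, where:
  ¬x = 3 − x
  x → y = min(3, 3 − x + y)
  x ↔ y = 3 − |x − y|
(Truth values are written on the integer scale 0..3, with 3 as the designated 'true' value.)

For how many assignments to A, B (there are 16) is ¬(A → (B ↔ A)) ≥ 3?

1

A = 0, B = 0 ↦ 0  <
A = 0, B = 1 ↦ 0  <
A = 0, B = 2 ↦ 0  <
A = 0, B = 3 ↦ 0  <
A = 1, B = 0 ↦ 0  <
A = 1, B = 1 ↦ 0  <
A = 1, B = 2 ↦ 0  <
A = 1, B = 3 ↦ 0  <
A = 2, B = 0 ↦ 1  <
A = 2, B = 1 ↦ 0  <
A = 2, B = 2 ↦ 0  <
A = 2, B = 3 ↦ 0  <
A = 3, B = 0 ↦ 3  ≥
A = 3, B = 1 ↦ 2  <
A = 3, B = 2 ↦ 1  <
A = 3, B = 3 ↦ 0  <
So 1 of the 16 assignments meets the threshold.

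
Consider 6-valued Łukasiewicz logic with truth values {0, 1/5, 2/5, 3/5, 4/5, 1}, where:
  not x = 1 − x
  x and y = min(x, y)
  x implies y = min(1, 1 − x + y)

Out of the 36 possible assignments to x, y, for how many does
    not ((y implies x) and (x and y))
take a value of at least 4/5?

20

value 1: 11 assignments (counts)
value 4/5: 9 assignments (counts)
value 3/5: 7 assignments
value 2/5: 5 assignments
value 1/5: 3 assignments
value 0: 1 assignment
So 20 of the 36 assignments meet the threshold.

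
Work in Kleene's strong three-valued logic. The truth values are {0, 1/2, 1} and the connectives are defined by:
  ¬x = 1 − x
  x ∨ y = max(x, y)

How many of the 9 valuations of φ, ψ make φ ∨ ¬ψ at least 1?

5

φ = 0, ψ = 0 ↦ 1  ≥
φ = 0, ψ = 1/2 ↦ 1/2  <
φ = 0, ψ = 1 ↦ 0  <
φ = 1/2, ψ = 0 ↦ 1  ≥
φ = 1/2, ψ = 1/2 ↦ 1/2  <
φ = 1/2, ψ = 1 ↦ 1/2  <
φ = 1, ψ = 0 ↦ 1  ≥
φ = 1, ψ = 1/2 ↦ 1  ≥
φ = 1, ψ = 1 ↦ 1  ≥
So 5 of the 9 assignments meet the threshold.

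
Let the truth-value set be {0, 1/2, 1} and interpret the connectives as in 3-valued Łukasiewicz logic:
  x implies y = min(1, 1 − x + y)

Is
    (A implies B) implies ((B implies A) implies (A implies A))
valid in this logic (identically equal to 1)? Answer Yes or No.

Yes

A = 0, B = 0 ↦ 1
A = 0, B = 1/2 ↦ 1
A = 0, B = 1 ↦ 1
A = 1/2, B = 0 ↦ 1
A = 1/2, B = 1/2 ↦ 1
A = 1/2, B = 1 ↦ 1
A = 1, B = 0 ↦ 1
A = 1, B = 1/2 ↦ 1
A = 1, B = 1 ↦ 1
Every assignment gives a value ≥ 1.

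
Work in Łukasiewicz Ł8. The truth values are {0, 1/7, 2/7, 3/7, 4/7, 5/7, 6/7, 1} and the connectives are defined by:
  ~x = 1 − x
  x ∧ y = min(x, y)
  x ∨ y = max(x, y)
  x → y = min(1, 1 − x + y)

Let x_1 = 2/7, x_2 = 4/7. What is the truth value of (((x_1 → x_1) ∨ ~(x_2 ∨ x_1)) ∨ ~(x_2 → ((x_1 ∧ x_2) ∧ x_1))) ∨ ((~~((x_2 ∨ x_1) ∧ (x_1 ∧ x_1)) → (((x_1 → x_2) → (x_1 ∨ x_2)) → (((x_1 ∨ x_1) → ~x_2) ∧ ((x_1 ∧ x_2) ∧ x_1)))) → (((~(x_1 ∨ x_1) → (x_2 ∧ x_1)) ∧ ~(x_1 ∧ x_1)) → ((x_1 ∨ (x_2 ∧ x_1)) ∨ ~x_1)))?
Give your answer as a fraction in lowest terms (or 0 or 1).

1

x_1 → x_1 = 2/7 → 2/7 = 1
x_2 ∨ x_1 = 4/7 ∨ 2/7 = 4/7
~(x_2 ∨ x_1) = ~4/7 = 3/7
(x_1 → x_1) ∨ ~(x_2 ∨ x_1) = 1 ∨ 3/7 = 1
x_1 ∧ x_2 = 2/7 ∧ 4/7 = 2/7
(x_1 ∧ x_2) ∧ x_1 = 2/7 ∧ 2/7 = 2/7
x_2 → ((x_1 ∧ x_2) ∧ x_1) = 4/7 → 2/7 = 5/7
~(x_2 → ((x_1 ∧ x_2) ∧ x_1)) = ~5/7 = 2/7
((x_1 → x_1) ∨ ~(x_2 ∨ x_1)) ∨ ~(x_2 → ((x_1 ∧ x_2) ∧ x_1)) = 1 ∨ 2/7 = 1
x_2 ∨ x_1 = 4/7 ∨ 2/7 = 4/7
x_1 ∧ x_1 = 2/7 ∧ 2/7 = 2/7
(x_2 ∨ x_1) ∧ (x_1 ∧ x_1) = 4/7 ∧ 2/7 = 2/7
~((x_2 ∨ x_1) ∧ (x_1 ∧ x_1)) = ~2/7 = 5/7
~~((x_2 ∨ x_1) ∧ (x_1 ∧ x_1)) = ~5/7 = 2/7
x_1 → x_2 = 2/7 → 4/7 = 1
x_1 ∨ x_2 = 2/7 ∨ 4/7 = 4/7
(x_1 → x_2) → (x_1 ∨ x_2) = 1 → 4/7 = 4/7
x_1 ∨ x_1 = 2/7 ∨ 2/7 = 2/7
~x_2 = ~4/7 = 3/7
(x_1 ∨ x_1) → ~x_2 = 2/7 → 3/7 = 1
x_1 ∧ x_2 = 2/7 ∧ 4/7 = 2/7
(x_1 ∧ x_2) ∧ x_1 = 2/7 ∧ 2/7 = 2/7
((x_1 ∨ x_1) → ~x_2) ∧ ((x_1 ∧ x_2) ∧ x_1) = 1 ∧ 2/7 = 2/7
((x_1 → x_2) → (x_1 ∨ x_2)) → (((x_1 ∨ x_1) → ~x_2) ∧ ((x_1 ∧ x_2) ∧ x_1)) = 4/7 → 2/7 = 5/7
~~((x_2 ∨ x_1) ∧ (x_1 ∧ x_1)) → (((x_1 → x_2) → (x_1 ∨ x_2)) → (((x_1 ∨ x_1) → ~x_2) ∧ ((x_1 ∧ x_2) ∧ x_1))) = 2/7 → 5/7 = 1
x_1 ∨ x_1 = 2/7 ∨ 2/7 = 2/7
~(x_1 ∨ x_1) = ~2/7 = 5/7
x_2 ∧ x_1 = 4/7 ∧ 2/7 = 2/7
~(x_1 ∨ x_1) → (x_2 ∧ x_1) = 5/7 → 2/7 = 4/7
x_1 ∧ x_1 = 2/7 ∧ 2/7 = 2/7
~(x_1 ∧ x_1) = ~2/7 = 5/7
(~(x_1 ∨ x_1) → (x_2 ∧ x_1)) ∧ ~(x_1 ∧ x_1) = 4/7 ∧ 5/7 = 4/7
x_2 ∧ x_1 = 4/7 ∧ 2/7 = 2/7
x_1 ∨ (x_2 ∧ x_1) = 2/7 ∨ 2/7 = 2/7
~x_1 = ~2/7 = 5/7
(x_1 ∨ (x_2 ∧ x_1)) ∨ ~x_1 = 2/7 ∨ 5/7 = 5/7
((~(x_1 ∨ x_1) → (x_2 ∧ x_1)) ∧ ~(x_1 ∧ x_1)) → ((x_1 ∨ (x_2 ∧ x_1)) ∨ ~x_1) = 4/7 → 5/7 = 1
(~~((x_2 ∨ x_1) ∧ (x_1 ∧ x_1)) → (((x_1 → x_2) → (x_1 ∨ x_2)) → (((x_1 ∨ x_1) → ~x_2) ∧ ((x_1 ∧ x_2) ∧ x_1)))) → (((~(x_1 ∨ x_1) → (x_2 ∧ x_1)) ∧ ~(x_1 ∧ x_1)) → ((x_1 ∨ (x_2 ∧ x_1)) ∨ ~x_1)) = 1 → 1 = 1
(((x_1 → x_1) ∨ ~(x_2 ∨ x_1)) ∨ ~(x_2 → ((x_1 ∧ x_2) ∧ x_1))) ∨ ((~~((x_2 ∨ x_1) ∧ (x_1 ∧ x_1)) → (((x_1 → x_2) → (x_1 ∨ x_2)) → (((x_1 ∨ x_1) → ~x_2) ∧ ((x_1 ∧ x_2) ∧ x_1)))) → (((~(x_1 ∨ x_1) → (x_2 ∧ x_1)) ∧ ~(x_1 ∧ x_1)) → ((x_1 ∨ (x_2 ∧ x_1)) ∨ ~x_1))) = 1 ∨ 1 = 1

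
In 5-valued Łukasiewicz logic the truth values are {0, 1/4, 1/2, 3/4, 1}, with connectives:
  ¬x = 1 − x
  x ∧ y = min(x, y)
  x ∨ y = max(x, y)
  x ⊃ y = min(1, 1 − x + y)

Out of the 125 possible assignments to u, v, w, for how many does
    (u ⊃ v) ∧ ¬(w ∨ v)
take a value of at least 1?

value 1: 1 assignment (counts)
value 3/4: 9 assignments
value 1/2: 26 assignments
value 1/4: 40 assignments
value 0: 49 assignments
So 1 of the 125 assignments meets the threshold.

1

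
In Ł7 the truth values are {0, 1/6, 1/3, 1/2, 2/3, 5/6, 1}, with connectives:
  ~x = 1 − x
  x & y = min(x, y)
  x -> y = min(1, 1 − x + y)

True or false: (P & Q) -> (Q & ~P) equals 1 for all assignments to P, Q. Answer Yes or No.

No

Counterexample: take P = 2/3, Q = 1/2.
P & Q = 2/3 & 1/2 = 1/2
~P = ~2/3 = 1/3
Q & ~P = 1/2 & 1/3 = 1/3
(P & Q) -> (Q & ~P) = 1/2 -> 1/3 = 5/6
This gives 5/6 ≠ 1.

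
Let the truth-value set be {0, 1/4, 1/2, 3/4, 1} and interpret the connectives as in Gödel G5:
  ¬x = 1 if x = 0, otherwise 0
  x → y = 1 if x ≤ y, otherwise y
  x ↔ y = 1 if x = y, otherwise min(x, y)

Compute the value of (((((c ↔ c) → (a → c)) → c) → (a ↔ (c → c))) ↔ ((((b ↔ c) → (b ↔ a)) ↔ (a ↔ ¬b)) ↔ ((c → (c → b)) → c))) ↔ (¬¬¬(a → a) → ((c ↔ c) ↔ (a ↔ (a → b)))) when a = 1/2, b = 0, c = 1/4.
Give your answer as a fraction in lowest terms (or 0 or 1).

1

c ↔ c = 1/4 ↔ 1/4 = 1
a → c = 1/2 → 1/4 = 1/4
(c ↔ c) → (a → c) = 1 → 1/4 = 1/4
((c ↔ c) → (a → c)) → c = 1/4 → 1/4 = 1
c → c = 1/4 → 1/4 = 1
a ↔ (c → c) = 1/2 ↔ 1 = 1/2
(((c ↔ c) → (a → c)) → c) → (a ↔ (c → c)) = 1 → 1/2 = 1/2
b ↔ c = 0 ↔ 1/4 = 0
b ↔ a = 0 ↔ 1/2 = 0
(b ↔ c) → (b ↔ a) = 0 → 0 = 1
¬b = ¬0 = 1
a ↔ ¬b = 1/2 ↔ 1 = 1/2
((b ↔ c) → (b ↔ a)) ↔ (a ↔ ¬b) = 1 ↔ 1/2 = 1/2
c → b = 1/4 → 0 = 0
c → (c → b) = 1/4 → 0 = 0
(c → (c → b)) → c = 0 → 1/4 = 1
(((b ↔ c) → (b ↔ a)) ↔ (a ↔ ¬b)) ↔ ((c → (c → b)) → c) = 1/2 ↔ 1 = 1/2
((((c ↔ c) → (a → c)) → c) → (a ↔ (c → c))) ↔ ((((b ↔ c) → (b ↔ a)) ↔ (a ↔ ¬b)) ↔ ((c → (c → b)) → c)) = 1/2 ↔ 1/2 = 1
a → a = 1/2 → 1/2 = 1
¬(a → a) = ¬1 = 0
¬¬(a → a) = ¬0 = 1
¬¬¬(a → a) = ¬1 = 0
c ↔ c = 1/4 ↔ 1/4 = 1
a → b = 1/2 → 0 = 0
a ↔ (a → b) = 1/2 ↔ 0 = 0
(c ↔ c) ↔ (a ↔ (a → b)) = 1 ↔ 0 = 0
¬¬¬(a → a) → ((c ↔ c) ↔ (a ↔ (a → b))) = 0 → 0 = 1
(((((c ↔ c) → (a → c)) → c) → (a ↔ (c → c))) ↔ ((((b ↔ c) → (b ↔ a)) ↔ (a ↔ ¬b)) ↔ ((c → (c → b)) → c))) ↔ (¬¬¬(a → a) → ((c ↔ c) ↔ (a ↔ (a → b)))) = 1 ↔ 1 = 1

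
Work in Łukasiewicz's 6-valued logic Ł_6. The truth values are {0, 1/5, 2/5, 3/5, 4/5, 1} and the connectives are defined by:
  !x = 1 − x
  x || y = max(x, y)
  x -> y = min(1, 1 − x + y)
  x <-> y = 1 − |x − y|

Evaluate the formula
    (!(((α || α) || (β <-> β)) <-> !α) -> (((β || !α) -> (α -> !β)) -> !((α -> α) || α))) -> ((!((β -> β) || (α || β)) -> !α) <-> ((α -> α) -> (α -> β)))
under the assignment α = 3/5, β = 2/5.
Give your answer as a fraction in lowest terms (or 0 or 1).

α || α = 3/5 || 3/5 = 3/5
β <-> β = 2/5 <-> 2/5 = 1
(α || α) || (β <-> β) = 3/5 || 1 = 1
!α = !3/5 = 2/5
((α || α) || (β <-> β)) <-> !α = 1 <-> 2/5 = 2/5
!(((α || α) || (β <-> β)) <-> !α) = !2/5 = 3/5
!α = !3/5 = 2/5
β || !α = 2/5 || 2/5 = 2/5
!β = !2/5 = 3/5
α -> !β = 3/5 -> 3/5 = 1
(β || !α) -> (α -> !β) = 2/5 -> 1 = 1
α -> α = 3/5 -> 3/5 = 1
(α -> α) || α = 1 || 3/5 = 1
!((α -> α) || α) = !1 = 0
((β || !α) -> (α -> !β)) -> !((α -> α) || α) = 1 -> 0 = 0
!(((α || α) || (β <-> β)) <-> !α) -> (((β || !α) -> (α -> !β)) -> !((α -> α) || α)) = 3/5 -> 0 = 2/5
β -> β = 2/5 -> 2/5 = 1
α || β = 3/5 || 2/5 = 3/5
(β -> β) || (α || β) = 1 || 3/5 = 1
!((β -> β) || (α || β)) = !1 = 0
!α = !3/5 = 2/5
!((β -> β) || (α || β)) -> !α = 0 -> 2/5 = 1
α -> α = 3/5 -> 3/5 = 1
α -> β = 3/5 -> 2/5 = 4/5
(α -> α) -> (α -> β) = 1 -> 4/5 = 4/5
(!((β -> β) || (α || β)) -> !α) <-> ((α -> α) -> (α -> β)) = 1 <-> 4/5 = 4/5
(!(((α || α) || (β <-> β)) <-> !α) -> (((β || !α) -> (α -> !β)) -> !((α -> α) || α))) -> ((!((β -> β) || (α || β)) -> !α) <-> ((α -> α) -> (α -> β))) = 2/5 -> 4/5 = 1

1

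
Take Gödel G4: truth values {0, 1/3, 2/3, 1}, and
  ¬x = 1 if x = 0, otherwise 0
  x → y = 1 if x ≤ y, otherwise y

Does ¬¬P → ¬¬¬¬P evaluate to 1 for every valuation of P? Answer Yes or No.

P = 0 ↦ 1
P = 1/3 ↦ 1
P = 2/3 ↦ 1
P = 1 ↦ 1
Every assignment gives a value ≥ 1.

Yes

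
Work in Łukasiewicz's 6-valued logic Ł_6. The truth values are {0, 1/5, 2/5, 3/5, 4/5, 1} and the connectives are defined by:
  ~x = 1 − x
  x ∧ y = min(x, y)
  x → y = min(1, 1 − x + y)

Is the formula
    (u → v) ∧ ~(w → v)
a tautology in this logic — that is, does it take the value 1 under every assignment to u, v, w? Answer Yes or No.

No

Counterexample: take u = 0, v = 0, w = 0.
u → v = 0 → 0 = 1
w → v = 0 → 0 = 1
~(w → v) = ~1 = 0
(u → v) ∧ ~(w → v) = 1 ∧ 0 = 0
This gives 0 ≠ 1.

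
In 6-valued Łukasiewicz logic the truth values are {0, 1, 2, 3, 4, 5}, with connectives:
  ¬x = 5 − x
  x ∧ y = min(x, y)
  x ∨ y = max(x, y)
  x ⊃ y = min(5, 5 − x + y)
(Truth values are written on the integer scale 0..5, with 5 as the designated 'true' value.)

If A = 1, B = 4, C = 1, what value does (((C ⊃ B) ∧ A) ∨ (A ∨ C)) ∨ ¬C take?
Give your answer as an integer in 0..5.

4

C ⊃ B = 1 ⊃ 4 = 5
(C ⊃ B) ∧ A = 5 ∧ 1 = 1
A ∨ C = 1 ∨ 1 = 1
((C ⊃ B) ∧ A) ∨ (A ∨ C) = 1 ∨ 1 = 1
¬C = ¬1 = 4
(((C ⊃ B) ∧ A) ∨ (A ∨ C)) ∨ ¬C = 1 ∨ 4 = 4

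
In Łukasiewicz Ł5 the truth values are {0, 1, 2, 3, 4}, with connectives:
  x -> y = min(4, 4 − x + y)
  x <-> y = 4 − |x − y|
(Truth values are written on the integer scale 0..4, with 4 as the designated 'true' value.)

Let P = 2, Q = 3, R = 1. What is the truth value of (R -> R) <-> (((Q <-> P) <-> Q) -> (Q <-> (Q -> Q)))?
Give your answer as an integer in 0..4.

3

R -> R = 1 -> 1 = 4
Q <-> P = 3 <-> 2 = 3
(Q <-> P) <-> Q = 3 <-> 3 = 4
Q -> Q = 3 -> 3 = 4
Q <-> (Q -> Q) = 3 <-> 4 = 3
((Q <-> P) <-> Q) -> (Q <-> (Q -> Q)) = 4 -> 3 = 3
(R -> R) <-> (((Q <-> P) <-> Q) -> (Q <-> (Q -> Q))) = 4 <-> 3 = 3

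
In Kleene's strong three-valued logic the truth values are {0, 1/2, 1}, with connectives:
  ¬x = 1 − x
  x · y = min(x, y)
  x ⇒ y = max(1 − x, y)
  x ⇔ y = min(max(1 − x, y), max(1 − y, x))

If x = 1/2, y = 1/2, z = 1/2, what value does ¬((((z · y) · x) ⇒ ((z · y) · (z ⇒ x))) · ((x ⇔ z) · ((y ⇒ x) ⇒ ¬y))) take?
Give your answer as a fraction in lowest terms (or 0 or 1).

1/2

z · y = 1/2 · 1/2 = 1/2
(z · y) · x = 1/2 · 1/2 = 1/2
z · y = 1/2 · 1/2 = 1/2
z ⇒ x = 1/2 ⇒ 1/2 = 1/2
(z · y) · (z ⇒ x) = 1/2 · 1/2 = 1/2
((z · y) · x) ⇒ ((z · y) · (z ⇒ x)) = 1/2 ⇒ 1/2 = 1/2
x ⇔ z = 1/2 ⇔ 1/2 = 1/2
y ⇒ x = 1/2 ⇒ 1/2 = 1/2
¬y = ¬1/2 = 1/2
(y ⇒ x) ⇒ ¬y = 1/2 ⇒ 1/2 = 1/2
(x ⇔ z) · ((y ⇒ x) ⇒ ¬y) = 1/2 · 1/2 = 1/2
(((z · y) · x) ⇒ ((z · y) · (z ⇒ x))) · ((x ⇔ z) · ((y ⇒ x) ⇒ ¬y)) = 1/2 · 1/2 = 1/2
¬((((z · y) · x) ⇒ ((z · y) · (z ⇒ x))) · ((x ⇔ z) · ((y ⇒ x) ⇒ ¬y))) = ¬1/2 = 1/2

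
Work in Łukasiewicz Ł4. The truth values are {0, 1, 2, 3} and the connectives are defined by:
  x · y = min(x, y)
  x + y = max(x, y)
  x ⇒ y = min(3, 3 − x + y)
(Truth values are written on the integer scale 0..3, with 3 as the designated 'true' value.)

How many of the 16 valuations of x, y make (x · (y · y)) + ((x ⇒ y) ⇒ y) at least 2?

x = 0, y = 0 ↦ 0  <
x = 0, y = 1 ↦ 1  <
x = 0, y = 2 ↦ 2  ≥
x = 0, y = 3 ↦ 3  ≥
x = 1, y = 0 ↦ 1  <
x = 1, y = 1 ↦ 1  <
x = 1, y = 2 ↦ 2  ≥
x = 1, y = 3 ↦ 3  ≥
x = 2, y = 0 ↦ 2  ≥
x = 2, y = 1 ↦ 2  ≥
x = 2, y = 2 ↦ 2  ≥
x = 2, y = 3 ↦ 3  ≥
x = 3, y = 0 ↦ 3  ≥
x = 3, y = 1 ↦ 3  ≥
x = 3, y = 2 ↦ 3  ≥
x = 3, y = 3 ↦ 3  ≥
So 12 of the 16 assignments meet the threshold.

12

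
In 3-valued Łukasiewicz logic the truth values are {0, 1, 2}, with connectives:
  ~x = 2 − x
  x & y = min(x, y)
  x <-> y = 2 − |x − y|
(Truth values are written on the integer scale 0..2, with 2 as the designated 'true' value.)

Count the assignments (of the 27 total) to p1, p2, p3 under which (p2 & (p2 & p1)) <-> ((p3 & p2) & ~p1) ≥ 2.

value 2: 15 assignments (counts)
value 1: 8 assignments
value 0: 4 assignments
So 15 of the 27 assignments meet the threshold.

15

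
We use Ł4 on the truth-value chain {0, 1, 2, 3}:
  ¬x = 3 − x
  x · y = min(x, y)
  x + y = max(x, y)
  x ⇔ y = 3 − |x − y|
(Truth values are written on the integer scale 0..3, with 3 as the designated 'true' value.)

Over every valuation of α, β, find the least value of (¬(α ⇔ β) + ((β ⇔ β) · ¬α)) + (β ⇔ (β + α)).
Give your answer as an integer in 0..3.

Take α = 1, β = 0:
α ⇔ β = 1 ⇔ 0 = 2
¬(α ⇔ β) = ¬2 = 1
β ⇔ β = 0 ⇔ 0 = 3
¬α = ¬1 = 2
(β ⇔ β) · ¬α = 3 · 2 = 2
¬(α ⇔ β) + ((β ⇔ β) · ¬α) = 1 + 2 = 2
β + α = 0 + 1 = 1
β ⇔ (β + α) = 0 ⇔ 1 = 2
(¬(α ⇔ β) + ((β ⇔ β) · ¬α)) + (β ⇔ (β + α)) = 2 + 2 = 2
No assignment yields a value below 2, so this is the minimum.

2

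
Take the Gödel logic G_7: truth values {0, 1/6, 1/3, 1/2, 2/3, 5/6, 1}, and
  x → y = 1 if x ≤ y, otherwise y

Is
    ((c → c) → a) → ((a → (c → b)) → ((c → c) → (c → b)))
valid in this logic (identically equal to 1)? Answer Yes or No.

Yes

At a = 0, b = 0, c = 1/2, for instance:
c → c = 1/2 → 1/2 = 1
(c → c) → a = 1 → 0 = 0
c → b = 1/2 → 0 = 0
a → (c → b) = 0 → 0 = 1
(c → c) → (c → b) = 1 → 0 = 0
(a → (c → b)) → ((c → c) → (c → b)) = 1 → 0 = 0
((c → c) → a) → ((a → (c → b)) → ((c → c) → (c → b))) = 0 → 0 = 1
and checking the remaining 342 assignments likewise gives ≥ 1 in every case.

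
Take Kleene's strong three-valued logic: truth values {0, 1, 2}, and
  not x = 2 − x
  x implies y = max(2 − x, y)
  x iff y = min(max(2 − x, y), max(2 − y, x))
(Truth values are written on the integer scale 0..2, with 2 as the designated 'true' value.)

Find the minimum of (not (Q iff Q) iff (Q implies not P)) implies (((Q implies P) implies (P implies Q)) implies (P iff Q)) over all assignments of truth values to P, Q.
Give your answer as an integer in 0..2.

Take P = 0, Q = 1:
Q iff Q = 1 iff 1 = 1
not (Q iff Q) = not 1 = 1
not P = not 0 = 2
Q implies not P = 1 implies 2 = 2
not (Q iff Q) iff (Q implies not P) = 1 iff 2 = 1
Q implies P = 1 implies 0 = 1
P implies Q = 0 implies 1 = 2
(Q implies P) implies (P implies Q) = 1 implies 2 = 2
P iff Q = 0 iff 1 = 1
((Q implies P) implies (P implies Q)) implies (P iff Q) = 2 implies 1 = 1
(not (Q iff Q) iff (Q implies not P)) implies (((Q implies P) implies (P implies Q)) implies (P iff Q)) = 1 implies 1 = 1
No assignment yields a value below 1, so this is the minimum.

1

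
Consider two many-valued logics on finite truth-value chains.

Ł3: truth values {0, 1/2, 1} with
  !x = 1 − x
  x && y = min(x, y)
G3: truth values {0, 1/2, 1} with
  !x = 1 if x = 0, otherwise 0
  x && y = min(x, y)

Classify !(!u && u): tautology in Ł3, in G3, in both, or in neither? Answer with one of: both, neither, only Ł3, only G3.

In Ł3: at u = 1/2 the value is 1/2 — not a tautology.
In G3: every assignment gives 1 — tautology.

only G3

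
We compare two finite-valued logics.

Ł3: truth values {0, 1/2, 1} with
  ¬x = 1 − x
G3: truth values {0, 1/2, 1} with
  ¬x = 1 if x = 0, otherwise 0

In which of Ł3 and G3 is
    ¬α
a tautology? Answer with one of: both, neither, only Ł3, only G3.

In Ł3: at α = 1/2 the value is 1/2 — not a tautology.
In G3: at α = 1/2 the value is 0 — not a tautology.

neither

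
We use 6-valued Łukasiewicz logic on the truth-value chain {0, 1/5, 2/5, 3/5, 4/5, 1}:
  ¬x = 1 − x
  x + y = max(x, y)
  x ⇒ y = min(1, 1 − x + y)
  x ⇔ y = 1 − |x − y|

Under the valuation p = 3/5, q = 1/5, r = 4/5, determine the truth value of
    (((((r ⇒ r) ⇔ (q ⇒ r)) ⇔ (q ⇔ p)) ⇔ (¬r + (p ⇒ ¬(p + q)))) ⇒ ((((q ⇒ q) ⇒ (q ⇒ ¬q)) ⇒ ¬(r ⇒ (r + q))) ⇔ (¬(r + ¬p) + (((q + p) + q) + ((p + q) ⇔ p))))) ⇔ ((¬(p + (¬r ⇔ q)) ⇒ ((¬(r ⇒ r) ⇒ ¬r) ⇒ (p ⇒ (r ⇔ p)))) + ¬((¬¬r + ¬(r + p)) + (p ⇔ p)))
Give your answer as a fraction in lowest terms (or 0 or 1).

r ⇒ r = 4/5 ⇒ 4/5 = 1
q ⇒ r = 1/5 ⇒ 4/5 = 1
(r ⇒ r) ⇔ (q ⇒ r) = 1 ⇔ 1 = 1
q ⇔ p = 1/5 ⇔ 3/5 = 3/5
((r ⇒ r) ⇔ (q ⇒ r)) ⇔ (q ⇔ p) = 1 ⇔ 3/5 = 3/5
¬r = ¬4/5 = 1/5
p + q = 3/5 + 1/5 = 3/5
¬(p + q) = ¬3/5 = 2/5
p ⇒ ¬(p + q) = 3/5 ⇒ 2/5 = 4/5
¬r + (p ⇒ ¬(p + q)) = 1/5 + 4/5 = 4/5
(((r ⇒ r) ⇔ (q ⇒ r)) ⇔ (q ⇔ p)) ⇔ (¬r + (p ⇒ ¬(p + q))) = 3/5 ⇔ 4/5 = 4/5
q ⇒ q = 1/5 ⇒ 1/5 = 1
¬q = ¬1/5 = 4/5
q ⇒ ¬q = 1/5 ⇒ 4/5 = 1
(q ⇒ q) ⇒ (q ⇒ ¬q) = 1 ⇒ 1 = 1
r + q = 4/5 + 1/5 = 4/5
r ⇒ (r + q) = 4/5 ⇒ 4/5 = 1
¬(r ⇒ (r + q)) = ¬1 = 0
((q ⇒ q) ⇒ (q ⇒ ¬q)) ⇒ ¬(r ⇒ (r + q)) = 1 ⇒ 0 = 0
¬p = ¬3/5 = 2/5
r + ¬p = 4/5 + 2/5 = 4/5
¬(r + ¬p) = ¬4/5 = 1/5
q + p = 1/5 + 3/5 = 3/5
(q + p) + q = 3/5 + 1/5 = 3/5
p + q = 3/5 + 1/5 = 3/5
(p + q) ⇔ p = 3/5 ⇔ 3/5 = 1
((q + p) + q) + ((p + q) ⇔ p) = 3/5 + 1 = 1
¬(r + ¬p) + (((q + p) + q) + ((p + q) ⇔ p)) = 1/5 + 1 = 1
(((q ⇒ q) ⇒ (q ⇒ ¬q)) ⇒ ¬(r ⇒ (r + q))) ⇔ (¬(r + ¬p) + (((q + p) + q) + ((p + q) ⇔ p))) = 0 ⇔ 1 = 0
((((r ⇒ r) ⇔ (q ⇒ r)) ⇔ (q ⇔ p)) ⇔ (¬r + (p ⇒ ¬(p + q)))) ⇒ ((((q ⇒ q) ⇒ (q ⇒ ¬q)) ⇒ ¬(r ⇒ (r + q))) ⇔ (¬(r + ¬p) + (((q + p) + q) + ((p + q) ⇔ p)))) = 4/5 ⇒ 0 = 1/5
¬r = ¬4/5 = 1/5
¬r ⇔ q = 1/5 ⇔ 1/5 = 1
p + (¬r ⇔ q) = 3/5 + 1 = 1
¬(p + (¬r ⇔ q)) = ¬1 = 0
r ⇒ r = 4/5 ⇒ 4/5 = 1
¬(r ⇒ r) = ¬1 = 0
¬r = ¬4/5 = 1/5
¬(r ⇒ r) ⇒ ¬r = 0 ⇒ 1/5 = 1
r ⇔ p = 4/5 ⇔ 3/5 = 4/5
p ⇒ (r ⇔ p) = 3/5 ⇒ 4/5 = 1
(¬(r ⇒ r) ⇒ ¬r) ⇒ (p ⇒ (r ⇔ p)) = 1 ⇒ 1 = 1
¬(p + (¬r ⇔ q)) ⇒ ((¬(r ⇒ r) ⇒ ¬r) ⇒ (p ⇒ (r ⇔ p))) = 0 ⇒ 1 = 1
¬r = ¬4/5 = 1/5
¬¬r = ¬1/5 = 4/5
r + p = 4/5 + 3/5 = 4/5
¬(r + p) = ¬4/5 = 1/5
¬¬r + ¬(r + p) = 4/5 + 1/5 = 4/5
p ⇔ p = 3/5 ⇔ 3/5 = 1
(¬¬r + ¬(r + p)) + (p ⇔ p) = 4/5 + 1 = 1
¬((¬¬r + ¬(r + p)) + (p ⇔ p)) = ¬1 = 0
(¬(p + (¬r ⇔ q)) ⇒ ((¬(r ⇒ r) ⇒ ¬r) ⇒ (p ⇒ (r ⇔ p)))) + ¬((¬¬r + ¬(r + p)) + (p ⇔ p)) = 1 + 0 = 1
(((((r ⇒ r) ⇔ (q ⇒ r)) ⇔ (q ⇔ p)) ⇔ (¬r + (p ⇒ ¬(p + q)))) ⇒ ((((q ⇒ q) ⇒ (q ⇒ ¬q)) ⇒ ¬(r ⇒ (r + q))) ⇔ (¬(r + ¬p) + (((q + p) + q) + ((p + q) ⇔ p))))) ⇔ ((¬(p + (¬r ⇔ q)) ⇒ ((¬(r ⇒ r) ⇒ ¬r) ⇒ (p ⇒ (r ⇔ p)))) + ¬((¬¬r + ¬(r + p)) + (p ⇔ p))) = 1/5 ⇔ 1 = 1/5

1/5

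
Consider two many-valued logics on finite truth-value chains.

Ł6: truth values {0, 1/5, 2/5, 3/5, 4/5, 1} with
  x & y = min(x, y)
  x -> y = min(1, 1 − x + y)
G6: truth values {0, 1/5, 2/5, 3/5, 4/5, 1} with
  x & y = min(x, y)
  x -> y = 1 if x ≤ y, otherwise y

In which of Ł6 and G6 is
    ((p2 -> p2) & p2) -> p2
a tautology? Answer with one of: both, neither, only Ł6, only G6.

both

In Ł6: every assignment gives 1 — tautology.
In G6: every assignment gives 1 — tautology.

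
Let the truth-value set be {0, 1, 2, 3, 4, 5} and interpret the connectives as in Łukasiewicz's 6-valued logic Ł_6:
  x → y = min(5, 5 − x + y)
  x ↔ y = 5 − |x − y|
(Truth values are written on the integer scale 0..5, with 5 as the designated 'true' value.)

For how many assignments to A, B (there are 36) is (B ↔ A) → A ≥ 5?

value 5: 17 assignments (counts)
value 4: 7 assignments
value 3: 5 assignments
value 2: 4 assignments
value 1: 2 assignments
value 0: 1 assignment
So 17 of the 36 assignments meet the threshold.

17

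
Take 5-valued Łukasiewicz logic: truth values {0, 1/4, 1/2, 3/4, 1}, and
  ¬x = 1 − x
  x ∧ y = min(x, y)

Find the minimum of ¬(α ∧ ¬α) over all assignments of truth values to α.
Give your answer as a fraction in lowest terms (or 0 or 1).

Take α = 1/2:
¬α = ¬1/2 = 1/2
α ∧ ¬α = 1/2 ∧ 1/2 = 1/2
¬(α ∧ ¬α) = ¬1/2 = 1/2
No assignment yields a value below 1/2, so this is the minimum.

1/2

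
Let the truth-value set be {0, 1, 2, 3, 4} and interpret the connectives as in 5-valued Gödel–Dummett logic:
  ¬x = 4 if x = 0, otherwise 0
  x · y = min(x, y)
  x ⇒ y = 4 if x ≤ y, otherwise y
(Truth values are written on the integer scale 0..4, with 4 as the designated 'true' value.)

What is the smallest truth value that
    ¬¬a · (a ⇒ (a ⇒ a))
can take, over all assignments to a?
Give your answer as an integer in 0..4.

0

Take a = 0:
¬a = ¬0 = 4
¬¬a = ¬4 = 0
a ⇒ a = 0 ⇒ 0 = 4
a ⇒ (a ⇒ a) = 0 ⇒ 4 = 4
¬¬a · (a ⇒ (a ⇒ a)) = 0 · 4 = 0
No assignment yields a value below 0, so this is the minimum.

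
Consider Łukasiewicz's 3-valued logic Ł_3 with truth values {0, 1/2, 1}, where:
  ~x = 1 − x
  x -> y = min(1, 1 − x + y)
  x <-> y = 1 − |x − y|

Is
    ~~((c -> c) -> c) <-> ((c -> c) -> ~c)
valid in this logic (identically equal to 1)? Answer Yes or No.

No

Counterexample: take c = 0.
c -> c = 0 -> 0 = 1
(c -> c) -> c = 1 -> 0 = 0
~((c -> c) -> c) = ~0 = 1
~~((c -> c) -> c) = ~1 = 0
c -> c = 0 -> 0 = 1
~c = ~0 = 1
(c -> c) -> ~c = 1 -> 1 = 1
~~((c -> c) -> c) <-> ((c -> c) -> ~c) = 0 <-> 1 = 0
This gives 0 ≠ 1.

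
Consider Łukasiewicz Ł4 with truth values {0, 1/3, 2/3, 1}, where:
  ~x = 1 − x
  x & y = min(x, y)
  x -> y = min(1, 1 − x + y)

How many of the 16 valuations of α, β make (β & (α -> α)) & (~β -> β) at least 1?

4

α = 0, β = 0 ↦ 0  <
α = 0, β = 1/3 ↦ 1/3  <
α = 0, β = 2/3 ↦ 2/3  <
α = 0, β = 1 ↦ 1  ≥
α = 1/3, β = 0 ↦ 0  <
α = 1/3, β = 1/3 ↦ 1/3  <
α = 1/3, β = 2/3 ↦ 2/3  <
α = 1/3, β = 1 ↦ 1  ≥
α = 2/3, β = 0 ↦ 0  <
α = 2/3, β = 1/3 ↦ 1/3  <
α = 2/3, β = 2/3 ↦ 2/3  <
α = 2/3, β = 1 ↦ 1  ≥
α = 1, β = 0 ↦ 0  <
α = 1, β = 1/3 ↦ 1/3  <
α = 1, β = 2/3 ↦ 2/3  <
α = 1, β = 1 ↦ 1  ≥
So 4 of the 16 assignments meet the threshold.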